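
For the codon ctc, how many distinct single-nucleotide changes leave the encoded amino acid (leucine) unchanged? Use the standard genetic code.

Position 1: none → 0 synonymous.
Position 2: none → 0 synonymous.
Position 3: CTT, CTA, CTG → 3 synonymous.
Total: 0 + 0 + 3 = 3.

3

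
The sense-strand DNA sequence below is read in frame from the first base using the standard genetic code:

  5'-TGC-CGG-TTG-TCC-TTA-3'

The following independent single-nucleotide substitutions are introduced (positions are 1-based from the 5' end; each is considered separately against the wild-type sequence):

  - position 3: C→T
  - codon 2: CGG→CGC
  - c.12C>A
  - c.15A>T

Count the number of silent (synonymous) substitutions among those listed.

3

Codon 1: TGC (Cys) → TGT (Cys) — synonymous.
Codon 2: CGG (Arg) → CGC (Arg) — synonymous.
Codon 4: TCC (Ser) → TCA (Ser) — synonymous.
Codon 5: TTA (Leu) → TTT (Phe) — missense.
Synonymous: 3 of 4.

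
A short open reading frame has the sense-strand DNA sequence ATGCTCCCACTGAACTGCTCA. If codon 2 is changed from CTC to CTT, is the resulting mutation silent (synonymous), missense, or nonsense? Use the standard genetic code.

silent

Position 6 falls in codon 2: CTC → Leu.
After the substitution the codon is CTT → Leu.
Both encode Leu, so the change is synonymous.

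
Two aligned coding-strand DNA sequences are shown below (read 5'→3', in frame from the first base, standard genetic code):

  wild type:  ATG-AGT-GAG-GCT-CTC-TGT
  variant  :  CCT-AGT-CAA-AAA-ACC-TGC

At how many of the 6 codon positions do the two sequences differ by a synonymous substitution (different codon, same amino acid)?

Codon 1: ATG Met / CCT Pro — nonsynonymous.
Codon 2: AGT Ser / AGT Ser — identical.
Codon 3: GAG Glu / CAA Gln — nonsynonymous.
Codon 4: GCT Ala / AAA Lys — nonsynonymous.
Codon 5: CTC Leu / ACC Thr — nonsynonymous.
Codon 6: TGT Cys / TGC Cys — synonymous.
Synonymous differences: 1.

1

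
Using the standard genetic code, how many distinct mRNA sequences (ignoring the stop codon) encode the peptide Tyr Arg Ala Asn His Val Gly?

3072

Tyr: 2 codons.
Arg: 6 codons.
Ala: 4 codons.
Asn: 2 codons.
His: 2 codons.
Val: 4 codons.
Gly: 4 codons.
2 × 6 × 4 × 2 × 2 × 4 × 4 = 3072.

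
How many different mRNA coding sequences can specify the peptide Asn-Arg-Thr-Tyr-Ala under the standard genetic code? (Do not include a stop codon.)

Asn: 2 codons.
Arg: 6 codons.
Thr: 4 codons.
Tyr: 2 codons.
Ala: 4 codons.
2 × 6 × 4 × 2 × 4 = 384.

384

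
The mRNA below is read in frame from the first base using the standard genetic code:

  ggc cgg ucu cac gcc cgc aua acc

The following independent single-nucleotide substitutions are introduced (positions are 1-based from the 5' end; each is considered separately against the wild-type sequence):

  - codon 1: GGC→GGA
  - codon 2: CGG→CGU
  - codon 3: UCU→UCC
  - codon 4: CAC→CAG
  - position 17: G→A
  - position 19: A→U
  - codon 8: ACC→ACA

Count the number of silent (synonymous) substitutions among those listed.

Codon 1: GGC (Gly) → GGA (Gly) — synonymous.
Codon 2: CGG (Arg) → CGU (Arg) — synonymous.
Codon 3: UCU (Ser) → UCC (Ser) — synonymous.
Codon 4: CAC (His) → CAG (Gln) — missense.
Codon 6: CGC (Arg) → CAC (His) — missense.
Codon 7: AUA (Ile) → UUA (Leu) — missense.
Codon 8: ACC (Thr) → ACA (Thr) — synonymous.
Synonymous: 4 of 7.

4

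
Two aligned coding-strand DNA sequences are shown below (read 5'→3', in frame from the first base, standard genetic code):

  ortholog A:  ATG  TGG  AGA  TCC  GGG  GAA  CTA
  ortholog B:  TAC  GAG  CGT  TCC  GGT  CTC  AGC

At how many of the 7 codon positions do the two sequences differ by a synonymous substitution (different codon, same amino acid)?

2

Codon 1: ATG Met / TAC Tyr — nonsynonymous.
Codon 2: TGG Trp / GAG Glu — nonsynonymous.
Codon 3: AGA Arg / CGT Arg — synonymous.
Codon 4: TCC Ser / TCC Ser — identical.
Codon 5: GGG Gly / GGT Gly — synonymous.
Codon 6: GAA Glu / CTC Leu — nonsynonymous.
Codon 7: CTA Leu / AGC Ser — nonsynonymous.
Synonymous differences: 2.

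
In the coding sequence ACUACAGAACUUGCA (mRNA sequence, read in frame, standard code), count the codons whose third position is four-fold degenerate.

Codon 1 ACU (Thr): third position 4-fold.
Codon 2 ACA (Thr): third position 4-fold.
Codon 3 GAA (Glu): third position 2-fold.
Codon 4 CUU (Leu): third position 4-fold.
Codon 5 GCA (Ala): third position 4-fold.
Four-fold degenerate third positions: 4.

4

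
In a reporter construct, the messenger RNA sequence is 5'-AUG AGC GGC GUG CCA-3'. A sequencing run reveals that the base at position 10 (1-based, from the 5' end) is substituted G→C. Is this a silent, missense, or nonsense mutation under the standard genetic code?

missense

Position 10 falls in codon 4: GUG → Val.
After the substitution the codon is CUG → Leu.
Val ≠ Leu, so this is a missense mutation.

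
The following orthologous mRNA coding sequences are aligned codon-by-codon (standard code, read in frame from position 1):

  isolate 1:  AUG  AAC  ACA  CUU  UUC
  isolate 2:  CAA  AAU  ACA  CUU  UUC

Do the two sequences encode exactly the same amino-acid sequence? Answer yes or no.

no

Codon 1: AUG Met / CAA Gln — nonsynonymous.
Codon 2: AAC Asn / AAU Asn — synonymous.
Codon 3: ACA Thr / ACA Thr — identical.
Codon 4: CUU Leu / CUU Leu — identical.
Codon 5: UUC Phe / UUC Phe — identical.
Nonsynonymous differences: 1 → different protein.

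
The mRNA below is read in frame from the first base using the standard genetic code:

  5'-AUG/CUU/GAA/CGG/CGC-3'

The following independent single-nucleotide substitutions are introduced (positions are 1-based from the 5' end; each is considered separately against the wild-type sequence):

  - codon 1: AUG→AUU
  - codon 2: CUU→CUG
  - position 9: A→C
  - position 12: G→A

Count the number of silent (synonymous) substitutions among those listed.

Codon 1: AUG (Met) → AUU (Ile) — missense.
Codon 2: CUU (Leu) → CUG (Leu) — synonymous.
Codon 3: GAA (Glu) → GAC (Asp) — missense.
Codon 4: CGG (Arg) → CGA (Arg) — synonymous.
Synonymous: 2 of 4.

2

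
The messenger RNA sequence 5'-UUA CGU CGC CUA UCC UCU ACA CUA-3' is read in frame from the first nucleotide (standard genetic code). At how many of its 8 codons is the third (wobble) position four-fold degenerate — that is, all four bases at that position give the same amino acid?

Codon 1 UUA (Leu): third position 2-fold.
Codon 2 CGU (Arg): third position 4-fold.
Codon 3 CGC (Arg): third position 4-fold.
Codon 4 CUA (Leu): third position 4-fold.
Codon 5 UCC (Ser): third position 4-fold.
Codon 6 UCU (Ser): third position 4-fold.
Codon 7 ACA (Thr): third position 4-fold.
Codon 8 CUA (Leu): third position 4-fold.
Four-fold degenerate third positions: 7.

7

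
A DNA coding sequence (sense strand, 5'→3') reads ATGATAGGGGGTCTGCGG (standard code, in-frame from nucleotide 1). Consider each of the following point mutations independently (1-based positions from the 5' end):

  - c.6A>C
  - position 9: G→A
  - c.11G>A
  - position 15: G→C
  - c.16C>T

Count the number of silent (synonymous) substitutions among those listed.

Codon 2: ATA (Ile) → ATC (Ile) — synonymous.
Codon 3: GGG (Gly) → GGA (Gly) — synonymous.
Codon 4: GGT (Gly) → GAT (Asp) — missense.
Codon 5: CTG (Leu) → CTC (Leu) — synonymous.
Codon 6: CGG (Arg) → TGG (Trp) — missense.
Synonymous: 3 of 5.

3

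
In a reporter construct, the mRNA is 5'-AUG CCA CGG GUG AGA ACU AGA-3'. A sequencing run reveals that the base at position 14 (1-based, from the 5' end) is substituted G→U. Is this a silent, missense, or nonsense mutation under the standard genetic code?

missense

Position 14 falls in codon 5: AGA → Arg.
After the substitution the codon is AUA → Ile.
Arg ≠ Ile, so this is a missense mutation.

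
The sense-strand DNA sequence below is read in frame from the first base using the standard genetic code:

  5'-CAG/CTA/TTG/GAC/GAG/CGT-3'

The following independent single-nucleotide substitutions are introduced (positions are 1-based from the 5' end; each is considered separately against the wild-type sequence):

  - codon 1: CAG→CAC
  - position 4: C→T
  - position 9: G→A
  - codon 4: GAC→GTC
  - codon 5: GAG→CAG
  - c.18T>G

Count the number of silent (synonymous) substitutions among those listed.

Codon 1: CAG (Gln) → CAC (His) — missense.
Codon 2: CTA (Leu) → TTA (Leu) — synonymous.
Codon 3: TTG (Leu) → TTA (Leu) — synonymous.
Codon 4: GAC (Asp) → GTC (Val) — missense.
Codon 5: GAG (Glu) → CAG (Gln) — missense.
Codon 6: CGT (Arg) → CGG (Arg) — synonymous.
Synonymous: 3 of 6.

3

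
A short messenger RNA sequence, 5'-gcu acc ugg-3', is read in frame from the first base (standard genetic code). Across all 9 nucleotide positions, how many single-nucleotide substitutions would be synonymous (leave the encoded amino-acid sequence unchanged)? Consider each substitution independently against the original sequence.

6

Codon 1 (GCU, Ala): 3 synonymous substitutions.
Codon 2 (ACC, Thr): 3 synonymous substitutions.
Codon 3 (UGG, Trp): 0 synonymous substitutions.
Total: 3 + 3 + 0 = 6.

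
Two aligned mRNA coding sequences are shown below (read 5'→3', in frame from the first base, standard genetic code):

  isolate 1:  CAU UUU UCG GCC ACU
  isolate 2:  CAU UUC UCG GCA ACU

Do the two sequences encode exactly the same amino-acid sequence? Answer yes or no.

yes

Codon 1: CAU His / CAU His — identical.
Codon 2: UUU Phe / UUC Phe — synonymous.
Codon 3: UCG Ser / UCG Ser — identical.
Codon 4: GCC Ala / GCA Ala — synonymous.
Codon 5: ACU Thr / ACU Thr — identical.
Nonsynonymous differences: 0 → same protein.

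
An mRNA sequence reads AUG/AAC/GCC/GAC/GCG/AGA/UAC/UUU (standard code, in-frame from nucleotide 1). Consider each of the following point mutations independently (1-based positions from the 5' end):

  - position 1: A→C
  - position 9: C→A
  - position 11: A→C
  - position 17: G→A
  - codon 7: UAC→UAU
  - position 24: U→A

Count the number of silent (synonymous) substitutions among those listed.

2

Codon 1: AUG (Met) → CUG (Leu) — missense.
Codon 3: GCC (Ala) → GCA (Ala) — synonymous.
Codon 4: GAC (Asp) → GCC (Ala) — missense.
Codon 6: AGA (Arg) → AAA (Lys) — missense.
Codon 7: UAC (Tyr) → UAU (Tyr) — synonymous.
Codon 8: UUU (Phe) → UUA (Leu) — missense.
Synonymous: 2 of 6.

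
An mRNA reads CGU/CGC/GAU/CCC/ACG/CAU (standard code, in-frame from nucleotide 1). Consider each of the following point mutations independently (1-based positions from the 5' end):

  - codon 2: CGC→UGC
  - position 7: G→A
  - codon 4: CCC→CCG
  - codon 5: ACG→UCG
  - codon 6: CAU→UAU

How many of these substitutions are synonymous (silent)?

Codon 2: CGC (Arg) → UGC (Cys) — missense.
Codon 3: GAU (Asp) → AAU (Asn) — missense.
Codon 4: CCC (Pro) → CCG (Pro) — synonymous.
Codon 5: ACG (Thr) → UCG (Ser) — missense.
Codon 6: CAU (His) → UAU (Tyr) — missense.
Synonymous: 1 of 5.

1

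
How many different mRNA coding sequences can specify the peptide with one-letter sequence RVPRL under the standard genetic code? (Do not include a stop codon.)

Arg: 6 codons.
Val: 4 codons.
Pro: 4 codons.
Arg: 6 codons.
Leu: 6 codons.
6 × 4 × 4 × 6 × 6 = 3456.

3456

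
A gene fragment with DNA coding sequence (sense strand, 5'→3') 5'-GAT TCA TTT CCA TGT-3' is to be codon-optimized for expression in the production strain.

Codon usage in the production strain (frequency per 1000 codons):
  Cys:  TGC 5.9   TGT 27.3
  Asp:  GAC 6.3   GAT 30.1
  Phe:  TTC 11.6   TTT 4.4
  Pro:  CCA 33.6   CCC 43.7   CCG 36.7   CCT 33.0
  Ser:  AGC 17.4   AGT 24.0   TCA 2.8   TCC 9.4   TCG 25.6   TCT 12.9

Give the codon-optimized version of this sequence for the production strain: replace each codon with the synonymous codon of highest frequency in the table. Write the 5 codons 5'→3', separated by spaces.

Codon 1 (Asp): best is GAT at 30.1.
Codon 2 (Ser): best is TCG at 25.6.
Codon 3 (Phe): best is TTC at 11.6.
Codon 4 (Pro): best is CCC at 43.7.
Codon 5 (Cys): best is TGT at 27.3.

GAT TCG TTC CCC TGT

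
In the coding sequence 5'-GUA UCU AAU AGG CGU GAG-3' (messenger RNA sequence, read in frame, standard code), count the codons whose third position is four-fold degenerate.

3

Codon 1 GUA (Val): third position 4-fold.
Codon 2 UCU (Ser): third position 4-fold.
Codon 3 AAU (Asn): third position 2-fold.
Codon 4 AGG (Arg): third position 2-fold.
Codon 5 CGU (Arg): third position 4-fold.
Codon 6 GAG (Glu): third position 2-fold.
Four-fold degenerate third positions: 3.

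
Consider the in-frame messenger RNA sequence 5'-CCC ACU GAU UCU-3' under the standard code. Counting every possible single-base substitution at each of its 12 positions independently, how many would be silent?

10

Codon 1 (CCC, Pro): 3 synonymous substitutions.
Codon 2 (ACU, Thr): 3 synonymous substitutions.
Codon 3 (GAU, Asp): 1 synonymous substitution.
Codon 4 (UCU, Ser): 3 synonymous substitutions.
Total: 3 + 3 + 1 + 3 = 10.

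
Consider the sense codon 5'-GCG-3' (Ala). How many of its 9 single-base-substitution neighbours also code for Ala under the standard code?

Position 1: none → 0 synonymous.
Position 2: none → 0 synonymous.
Position 3: GCU, GCC, GCA → 3 synonymous.
Total: 0 + 0 + 3 = 3.

3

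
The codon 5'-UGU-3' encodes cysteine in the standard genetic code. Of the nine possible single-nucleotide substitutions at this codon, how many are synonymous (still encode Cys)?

1

Position 1: none → 0 synonymous.
Position 2: none → 0 synonymous.
Position 3: UGC → 1 synonymous.
Total: 0 + 0 + 1 = 1.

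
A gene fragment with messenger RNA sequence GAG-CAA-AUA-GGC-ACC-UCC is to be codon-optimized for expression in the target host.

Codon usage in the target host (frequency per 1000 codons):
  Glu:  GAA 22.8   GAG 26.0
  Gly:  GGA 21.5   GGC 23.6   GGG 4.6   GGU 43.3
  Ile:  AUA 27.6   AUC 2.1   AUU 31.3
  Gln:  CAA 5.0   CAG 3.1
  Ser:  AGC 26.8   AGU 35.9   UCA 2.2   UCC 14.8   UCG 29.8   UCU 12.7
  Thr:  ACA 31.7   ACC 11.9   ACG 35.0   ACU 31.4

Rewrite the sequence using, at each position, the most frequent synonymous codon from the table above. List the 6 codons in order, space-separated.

Codon 1 (Glu): best is GAG at 26.0.
Codon 2 (Gln): best is CAA at 5.0.
Codon 3 (Ile): best is AUU at 31.3.
Codon 4 (Gly): best is GGU at 43.3.
Codon 5 (Thr): best is ACG at 35.0.
Codon 6 (Ser): best is AGU at 35.9.

GAG CAA AUU GGU ACG AGU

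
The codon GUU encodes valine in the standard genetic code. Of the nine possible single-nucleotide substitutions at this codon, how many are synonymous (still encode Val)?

Position 1: none → 0 synonymous.
Position 2: none → 0 synonymous.
Position 3: GUC, GUA, GUG → 3 synonymous.
Total: 0 + 0 + 3 = 3.

3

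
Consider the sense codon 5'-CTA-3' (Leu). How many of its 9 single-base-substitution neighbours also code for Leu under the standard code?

4

Position 1: TTA → 1 synonymous.
Position 2: none → 0 synonymous.
Position 3: CTT, CTC, CTG → 3 synonymous.
Total: 1 + 0 + 3 = 4.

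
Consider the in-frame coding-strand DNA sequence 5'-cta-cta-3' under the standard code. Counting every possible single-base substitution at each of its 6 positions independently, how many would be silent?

8

Codon 1 (CTA, Leu): 4 synonymous substitutions.
Codon 2 (CTA, Leu): 4 synonymous substitutions.
Total: 4 + 4 = 8.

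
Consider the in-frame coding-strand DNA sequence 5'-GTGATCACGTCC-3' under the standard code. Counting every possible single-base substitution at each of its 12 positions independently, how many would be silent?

11

Codon 1 (GTG, Val): 3 synonymous substitutions.
Codon 2 (ATC, Ile): 2 synonymous substitutions.
Codon 3 (ACG, Thr): 3 synonymous substitutions.
Codon 4 (TCC, Ser): 3 synonymous substitutions.
Total: 3 + 2 + 3 + 3 = 11.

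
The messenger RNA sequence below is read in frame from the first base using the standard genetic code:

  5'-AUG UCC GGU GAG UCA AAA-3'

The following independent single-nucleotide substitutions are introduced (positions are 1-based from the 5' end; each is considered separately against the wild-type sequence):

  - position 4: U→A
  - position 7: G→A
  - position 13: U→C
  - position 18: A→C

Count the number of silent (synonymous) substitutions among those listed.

Codon 2: UCC (Ser) → ACC (Thr) — missense.
Codon 3: GGU (Gly) → AGU (Ser) — missense.
Codon 5: UCA (Ser) → CCA (Pro) — missense.
Codon 6: AAA (Lys) → AAC (Asn) — missense.
Synonymous: 0 of 4.

0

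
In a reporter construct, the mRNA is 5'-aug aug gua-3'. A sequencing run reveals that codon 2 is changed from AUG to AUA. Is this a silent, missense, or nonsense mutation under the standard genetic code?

missense

Position 6 falls in codon 2: AUG → Met.
After the substitution the codon is AUA → Ile.
Met ≠ Ile, so this is a missense mutation.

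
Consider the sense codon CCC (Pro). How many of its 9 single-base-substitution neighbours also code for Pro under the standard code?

Position 1: none → 0 synonymous.
Position 2: none → 0 synonymous.
Position 3: CCT, CCA, CCG → 3 synonymous.
Total: 0 + 0 + 3 = 3.

3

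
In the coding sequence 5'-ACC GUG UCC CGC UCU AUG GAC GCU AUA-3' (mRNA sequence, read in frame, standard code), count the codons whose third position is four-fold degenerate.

Codon 1 ACC (Thr): third position 4-fold.
Codon 2 GUG (Val): third position 4-fold.
Codon 3 UCC (Ser): third position 4-fold.
Codon 4 CGC (Arg): third position 4-fold.
Codon 5 UCU (Ser): third position 4-fold.
Codon 6 AUG (Met): third position 1-fold.
Codon 7 GAC (Asp): third position 2-fold.
Codon 8 GCU (Ala): third position 4-fold.
Codon 9 AUA (Ile): third position 3-fold.
Four-fold degenerate third positions: 6.

6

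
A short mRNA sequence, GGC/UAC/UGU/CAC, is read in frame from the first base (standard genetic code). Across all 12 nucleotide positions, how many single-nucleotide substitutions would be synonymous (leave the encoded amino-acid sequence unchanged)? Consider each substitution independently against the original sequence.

6

Codon 1 (GGC, Gly): 3 synonymous substitutions.
Codon 2 (UAC, Tyr): 1 synonymous substitution.
Codon 3 (UGU, Cys): 1 synonymous substitution.
Codon 4 (CAC, His): 1 synonymous substitution.
Total: 3 + 1 + 1 + 1 = 6.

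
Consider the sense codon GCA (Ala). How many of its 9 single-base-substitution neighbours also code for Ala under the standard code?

Position 1: none → 0 synonymous.
Position 2: none → 0 synonymous.
Position 3: GCU, GCC, GCG → 3 synonymous.
Total: 0 + 0 + 3 = 3.

3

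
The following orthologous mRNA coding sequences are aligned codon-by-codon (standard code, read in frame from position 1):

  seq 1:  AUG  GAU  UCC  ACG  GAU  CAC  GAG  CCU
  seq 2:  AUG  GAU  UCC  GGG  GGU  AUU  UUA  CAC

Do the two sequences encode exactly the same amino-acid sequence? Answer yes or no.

no

Codon 1: AUG Met / AUG Met — identical.
Codon 2: GAU Asp / GAU Asp — identical.
Codon 3: UCC Ser / UCC Ser — identical.
Codon 4: ACG Thr / GGG Gly — nonsynonymous.
Codon 5: GAU Asp / GGU Gly — nonsynonymous.
Codon 6: CAC His / AUU Ile — nonsynonymous.
Codon 7: GAG Glu / UUA Leu — nonsynonymous.
Codon 8: CCU Pro / CAC His — nonsynonymous.
Nonsynonymous differences: 5 → different protein.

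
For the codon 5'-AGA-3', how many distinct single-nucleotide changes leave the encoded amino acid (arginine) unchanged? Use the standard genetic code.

2

Position 1: CGA → 1 synonymous.
Position 2: none → 0 synonymous.
Position 3: AGG → 1 synonymous.
Total: 1 + 0 + 1 = 2.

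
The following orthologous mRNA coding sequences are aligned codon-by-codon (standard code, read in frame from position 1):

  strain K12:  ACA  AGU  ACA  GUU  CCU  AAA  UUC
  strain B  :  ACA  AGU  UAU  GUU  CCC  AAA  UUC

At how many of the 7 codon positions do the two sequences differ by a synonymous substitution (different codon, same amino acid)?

1

Codon 1: ACA Thr / ACA Thr — identical.
Codon 2: AGU Ser / AGU Ser — identical.
Codon 3: ACA Thr / UAU Tyr — nonsynonymous.
Codon 4: GUU Val / GUU Val — identical.
Codon 5: CCU Pro / CCC Pro — synonymous.
Codon 6: AAA Lys / AAA Lys — identical.
Codon 7: UUC Phe / UUC Phe — identical.
Synonymous differences: 1.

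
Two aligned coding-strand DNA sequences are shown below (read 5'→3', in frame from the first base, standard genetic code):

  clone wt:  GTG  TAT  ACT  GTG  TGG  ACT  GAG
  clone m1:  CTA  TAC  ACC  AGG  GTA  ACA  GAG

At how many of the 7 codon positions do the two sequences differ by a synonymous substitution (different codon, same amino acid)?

3

Codon 1: GTG Val / CTA Leu — nonsynonymous.
Codon 2: TAT Tyr / TAC Tyr — synonymous.
Codon 3: ACT Thr / ACC Thr — synonymous.
Codon 4: GTG Val / AGG Arg — nonsynonymous.
Codon 5: TGG Trp / GTA Val — nonsynonymous.
Codon 6: ACT Thr / ACA Thr — synonymous.
Codon 7: GAG Glu / GAG Glu — identical.
Synonymous differences: 3.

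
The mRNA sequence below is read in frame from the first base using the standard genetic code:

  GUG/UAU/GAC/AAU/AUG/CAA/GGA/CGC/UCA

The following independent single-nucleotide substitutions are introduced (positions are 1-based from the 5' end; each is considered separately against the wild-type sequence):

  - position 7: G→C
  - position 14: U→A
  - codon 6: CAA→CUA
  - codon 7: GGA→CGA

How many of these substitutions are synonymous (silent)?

Codon 3: GAC (Asp) → CAC (His) — missense.
Codon 5: AUG (Met) → AAG (Lys) — missense.
Codon 6: CAA (Gln) → CUA (Leu) — missense.
Codon 7: GGA (Gly) → CGA (Arg) — missense.
Synonymous: 0 of 4.

0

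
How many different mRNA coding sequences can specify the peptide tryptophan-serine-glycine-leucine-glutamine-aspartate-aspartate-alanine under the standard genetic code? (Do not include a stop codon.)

Trp: 1 codon.
Ser: 6 codons.
Gly: 4 codons.
Leu: 6 codons.
Gln: 2 codons.
Asp: 2 codons.
Asp: 2 codons.
Ala: 4 codons.
1 × 6 × 4 × 6 × 2 × 2 × 2 × 4 = 4608.

4608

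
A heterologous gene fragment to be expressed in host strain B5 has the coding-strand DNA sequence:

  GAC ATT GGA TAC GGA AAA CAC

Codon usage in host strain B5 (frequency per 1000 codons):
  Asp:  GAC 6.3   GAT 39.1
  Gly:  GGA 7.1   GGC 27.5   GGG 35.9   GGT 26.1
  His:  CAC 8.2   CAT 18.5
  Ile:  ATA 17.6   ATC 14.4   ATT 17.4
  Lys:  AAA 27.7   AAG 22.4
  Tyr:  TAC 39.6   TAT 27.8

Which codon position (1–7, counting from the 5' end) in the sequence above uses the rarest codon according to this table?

Codon 1 GAC (Asp): 6.3 per 1000.
Codon 2 ATT (Ile): 17.4 per 1000.
Codon 3 GGA (Gly): 7.1 per 1000.
Codon 4 TAC (Tyr): 39.6 per 1000.
Codon 5 GGA (Gly): 7.1 per 1000.
Codon 6 AAA (Lys): 27.7 per 1000.
Codon 7 CAC (His): 8.2 per 1000.
Lowest frequency is 6.3 at codon 1.

1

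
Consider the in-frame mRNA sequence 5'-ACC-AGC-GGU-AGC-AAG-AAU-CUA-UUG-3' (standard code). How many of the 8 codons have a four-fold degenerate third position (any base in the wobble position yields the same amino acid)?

Codon 1 ACC (Thr): third position 4-fold.
Codon 2 AGC (Ser): third position 2-fold.
Codon 3 GGU (Gly): third position 4-fold.
Codon 4 AGC (Ser): third position 2-fold.
Codon 5 AAG (Lys): third position 2-fold.
Codon 6 AAU (Asn): third position 2-fold.
Codon 7 CUA (Leu): third position 4-fold.
Codon 8 UUG (Leu): third position 2-fold.
Four-fold degenerate third positions: 3.

3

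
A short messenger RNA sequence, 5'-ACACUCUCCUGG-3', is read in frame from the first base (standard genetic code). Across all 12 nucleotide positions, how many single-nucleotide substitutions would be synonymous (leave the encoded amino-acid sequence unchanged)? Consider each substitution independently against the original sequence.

9

Codon 1 (ACA, Thr): 3 synonymous substitutions.
Codon 2 (CUC, Leu): 3 synonymous substitutions.
Codon 3 (UCC, Ser): 3 synonymous substitutions.
Codon 4 (UGG, Trp): 0 synonymous substitutions.
Total: 3 + 3 + 3 + 0 = 9.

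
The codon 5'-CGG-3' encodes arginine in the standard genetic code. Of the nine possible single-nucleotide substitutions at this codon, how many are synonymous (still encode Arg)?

4

Position 1: AGG → 1 synonymous.
Position 2: none → 0 synonymous.
Position 3: CGU, CGC, CGA → 3 synonymous.
Total: 1 + 0 + 3 = 4.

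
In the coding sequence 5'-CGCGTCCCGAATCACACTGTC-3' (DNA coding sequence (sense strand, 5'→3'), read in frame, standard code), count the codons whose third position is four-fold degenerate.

Codon 1 CGC (Arg): third position 4-fold.
Codon 2 GTC (Val): third position 4-fold.
Codon 3 CCG (Pro): third position 4-fold.
Codon 4 AAT (Asn): third position 2-fold.
Codon 5 CAC (His): third position 2-fold.
Codon 6 ACT (Thr): third position 4-fold.
Codon 7 GTC (Val): third position 4-fold.
Four-fold degenerate third positions: 5.

5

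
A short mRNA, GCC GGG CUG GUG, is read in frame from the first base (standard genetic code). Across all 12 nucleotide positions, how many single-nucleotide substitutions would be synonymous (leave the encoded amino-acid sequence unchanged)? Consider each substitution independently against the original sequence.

13

Codon 1 (GCC, Ala): 3 synonymous substitutions.
Codon 2 (GGG, Gly): 3 synonymous substitutions.
Codon 3 (CUG, Leu): 4 synonymous substitutions.
Codon 4 (GUG, Val): 3 synonymous substitutions.
Total: 3 + 3 + 4 + 3 = 13.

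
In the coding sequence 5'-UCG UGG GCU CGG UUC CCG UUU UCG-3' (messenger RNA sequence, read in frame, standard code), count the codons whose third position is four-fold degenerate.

5

Codon 1 UCG (Ser): third position 4-fold.
Codon 2 UGG (Trp): third position 1-fold.
Codon 3 GCU (Ala): third position 4-fold.
Codon 4 CGG (Arg): third position 4-fold.
Codon 5 UUC (Phe): third position 2-fold.
Codon 6 CCG (Pro): third position 4-fold.
Codon 7 UUU (Phe): third position 2-fold.
Codon 8 UCG (Ser): third position 4-fold.
Four-fold degenerate third positions: 5.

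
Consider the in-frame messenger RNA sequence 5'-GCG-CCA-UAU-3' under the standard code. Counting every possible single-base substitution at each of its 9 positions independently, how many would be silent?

Codon 1 (GCG, Ala): 3 synonymous substitutions.
Codon 2 (CCA, Pro): 3 synonymous substitutions.
Codon 3 (UAU, Tyr): 1 synonymous substitution.
Total: 3 + 3 + 1 = 7.

7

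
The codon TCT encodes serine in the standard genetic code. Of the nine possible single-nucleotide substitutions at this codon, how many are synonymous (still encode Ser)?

3

Position 1: none → 0 synonymous.
Position 2: none → 0 synonymous.
Position 3: TCC, TCA, TCG → 3 synonymous.
Total: 0 + 0 + 3 = 3.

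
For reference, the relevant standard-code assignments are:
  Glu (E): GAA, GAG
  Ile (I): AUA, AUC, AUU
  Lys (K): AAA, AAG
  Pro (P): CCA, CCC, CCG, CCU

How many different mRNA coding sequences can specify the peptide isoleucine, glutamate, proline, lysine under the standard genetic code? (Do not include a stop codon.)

Ile: 3 codons.
Glu: 2 codons.
Pro: 4 codons.
Lys: 2 codons.
3 × 2 × 4 × 2 = 48.

48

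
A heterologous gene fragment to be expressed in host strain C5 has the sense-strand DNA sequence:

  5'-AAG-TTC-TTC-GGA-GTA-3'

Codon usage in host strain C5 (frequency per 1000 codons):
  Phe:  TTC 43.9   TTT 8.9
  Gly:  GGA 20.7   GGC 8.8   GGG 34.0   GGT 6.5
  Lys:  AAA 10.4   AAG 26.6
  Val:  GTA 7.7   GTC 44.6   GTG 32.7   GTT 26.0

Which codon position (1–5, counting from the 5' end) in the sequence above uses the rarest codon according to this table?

Codon 1 AAG (Lys): 26.6 per 1000.
Codon 2 TTC (Phe): 43.9 per 1000.
Codon 3 TTC (Phe): 43.9 per 1000.
Codon 4 GGA (Gly): 20.7 per 1000.
Codon 5 GTA (Val): 7.7 per 1000.
Lowest frequency is 7.7 at codon 5.

5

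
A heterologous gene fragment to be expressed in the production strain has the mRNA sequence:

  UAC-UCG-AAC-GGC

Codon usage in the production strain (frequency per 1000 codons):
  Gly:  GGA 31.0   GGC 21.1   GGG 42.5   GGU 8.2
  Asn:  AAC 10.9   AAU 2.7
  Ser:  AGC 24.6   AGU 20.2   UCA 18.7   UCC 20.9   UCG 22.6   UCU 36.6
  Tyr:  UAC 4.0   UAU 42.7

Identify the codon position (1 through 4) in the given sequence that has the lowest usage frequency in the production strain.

1

Codon 1 UAC (Tyr): 4.0 per 1000.
Codon 2 UCG (Ser): 22.6 per 1000.
Codon 3 AAC (Asn): 10.9 per 1000.
Codon 4 GGC (Gly): 21.1 per 1000.
Lowest frequency is 4.0 at codon 1.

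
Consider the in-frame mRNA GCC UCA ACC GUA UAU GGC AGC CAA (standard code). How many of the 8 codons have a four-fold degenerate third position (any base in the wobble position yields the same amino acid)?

Codon 1 GCC (Ala): third position 4-fold.
Codon 2 UCA (Ser): third position 4-fold.
Codon 3 ACC (Thr): third position 4-fold.
Codon 4 GUA (Val): third position 4-fold.
Codon 5 UAU (Tyr): third position 2-fold.
Codon 6 GGC (Gly): third position 4-fold.
Codon 7 AGC (Ser): third position 2-fold.
Codon 8 CAA (Gln): third position 2-fold.
Four-fold degenerate third positions: 5.

5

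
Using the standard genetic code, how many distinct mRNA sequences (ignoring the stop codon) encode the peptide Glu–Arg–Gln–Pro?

96

Glu: 2 codons.
Arg: 6 codons.
Gln: 2 codons.
Pro: 4 codons.
2 × 6 × 2 × 4 = 96.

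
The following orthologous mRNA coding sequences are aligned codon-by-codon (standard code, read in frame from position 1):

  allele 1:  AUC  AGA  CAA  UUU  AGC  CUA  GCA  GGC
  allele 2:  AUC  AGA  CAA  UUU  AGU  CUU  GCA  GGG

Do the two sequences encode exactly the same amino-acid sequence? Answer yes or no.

Codon 1: AUC Ile / AUC Ile — identical.
Codon 2: AGA Arg / AGA Arg — identical.
Codon 3: CAA Gln / CAA Gln — identical.
Codon 4: UUU Phe / UUU Phe — identical.
Codon 5: AGC Ser / AGU Ser — synonymous.
Codon 6: CUA Leu / CUU Leu — synonymous.
Codon 7: GCA Ala / GCA Ala — identical.
Codon 8: GGC Gly / GGG Gly — synonymous.
Nonsynonymous differences: 0 → same protein.

yes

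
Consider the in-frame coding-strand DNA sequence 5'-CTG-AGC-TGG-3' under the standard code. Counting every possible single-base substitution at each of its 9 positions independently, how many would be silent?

Codon 1 (CTG, Leu): 4 synonymous substitutions.
Codon 2 (AGC, Ser): 1 synonymous substitution.
Codon 3 (TGG, Trp): 0 synonymous substitutions.
Total: 4 + 1 + 0 = 5.

5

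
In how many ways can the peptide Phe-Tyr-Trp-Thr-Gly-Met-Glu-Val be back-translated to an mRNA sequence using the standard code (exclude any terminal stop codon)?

512

Phe: 2 codons.
Tyr: 2 codons.
Trp: 1 codon.
Thr: 4 codons.
Gly: 4 codons.
Met: 1 codon.
Glu: 2 codons.
Val: 4 codons.
2 × 2 × 1 × 4 × 4 × 1 × 2 × 4 = 512.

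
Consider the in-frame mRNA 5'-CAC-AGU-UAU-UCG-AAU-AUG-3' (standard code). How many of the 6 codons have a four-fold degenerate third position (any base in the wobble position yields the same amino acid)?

1

Codon 1 CAC (His): third position 2-fold.
Codon 2 AGU (Ser): third position 2-fold.
Codon 3 UAU (Tyr): third position 2-fold.
Codon 4 UCG (Ser): third position 4-fold.
Codon 5 AAU (Asn): third position 2-fold.
Codon 6 AUG (Met): third position 1-fold.
Four-fold degenerate third positions: 1.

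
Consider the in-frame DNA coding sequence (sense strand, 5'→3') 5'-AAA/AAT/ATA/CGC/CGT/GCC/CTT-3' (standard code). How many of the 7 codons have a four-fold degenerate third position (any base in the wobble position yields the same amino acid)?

Codon 1 AAA (Lys): third position 2-fold.
Codon 2 AAT (Asn): third position 2-fold.
Codon 3 ATA (Ile): third position 3-fold.
Codon 4 CGC (Arg): third position 4-fold.
Codon 5 CGT (Arg): third position 4-fold.
Codon 6 GCC (Ala): third position 4-fold.
Codon 7 CTT (Leu): third position 4-fold.
Four-fold degenerate third positions: 4.

4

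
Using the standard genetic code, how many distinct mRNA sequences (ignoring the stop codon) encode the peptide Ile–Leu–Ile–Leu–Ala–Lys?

Ile: 3 codons.
Leu: 6 codons.
Ile: 3 codons.
Leu: 6 codons.
Ala: 4 codons.
Lys: 2 codons.
3 × 6 × 3 × 6 × 4 × 2 = 2592.

2592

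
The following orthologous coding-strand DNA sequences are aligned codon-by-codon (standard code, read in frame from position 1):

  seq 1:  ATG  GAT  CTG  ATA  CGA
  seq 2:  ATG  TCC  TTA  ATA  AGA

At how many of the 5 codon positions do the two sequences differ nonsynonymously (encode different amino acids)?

1

Codon 1: ATG Met / ATG Met — identical.
Codon 2: GAT Asp / TCC Ser — nonsynonymous.
Codon 3: CTG Leu / TTA Leu — synonymous.
Codon 4: ATA Ile / ATA Ile — identical.
Codon 5: CGA Arg / AGA Arg — synonymous.
Nonsynonymous differences: 1.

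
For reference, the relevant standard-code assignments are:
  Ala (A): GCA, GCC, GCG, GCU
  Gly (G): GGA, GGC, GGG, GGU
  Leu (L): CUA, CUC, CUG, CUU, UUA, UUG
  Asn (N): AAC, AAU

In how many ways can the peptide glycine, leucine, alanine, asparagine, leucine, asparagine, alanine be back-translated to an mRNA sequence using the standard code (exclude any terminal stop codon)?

Gly: 4 codons.
Leu: 6 codons.
Ala: 4 codons.
Asn: 2 codons.
Leu: 6 codons.
Asn: 2 codons.
Ala: 4 codons.
4 × 6 × 4 × 2 × 6 × 2 × 4 = 9216.

9216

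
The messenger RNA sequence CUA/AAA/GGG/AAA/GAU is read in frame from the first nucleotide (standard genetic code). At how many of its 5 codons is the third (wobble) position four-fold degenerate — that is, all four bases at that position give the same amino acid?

Codon 1 CUA (Leu): third position 4-fold.
Codon 2 AAA (Lys): third position 2-fold.
Codon 3 GGG (Gly): third position 4-fold.
Codon 4 AAA (Lys): third position 2-fold.
Codon 5 GAU (Asp): third position 2-fold.
Four-fold degenerate third positions: 2.

2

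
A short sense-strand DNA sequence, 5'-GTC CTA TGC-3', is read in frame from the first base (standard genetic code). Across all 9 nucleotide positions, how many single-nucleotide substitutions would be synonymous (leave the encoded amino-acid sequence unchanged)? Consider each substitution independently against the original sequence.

8

Codon 1 (GTC, Val): 3 synonymous substitutions.
Codon 2 (CTA, Leu): 4 synonymous substitutions.
Codon 3 (TGC, Cys): 1 synonymous substitution.
Total: 3 + 4 + 1 = 8.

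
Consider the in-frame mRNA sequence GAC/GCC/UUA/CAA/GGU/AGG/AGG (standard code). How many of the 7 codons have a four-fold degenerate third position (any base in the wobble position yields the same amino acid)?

2

Codon 1 GAC (Asp): third position 2-fold.
Codon 2 GCC (Ala): third position 4-fold.
Codon 3 UUA (Leu): third position 2-fold.
Codon 4 CAA (Gln): third position 2-fold.
Codon 5 GGU (Gly): third position 4-fold.
Codon 6 AGG (Arg): third position 2-fold.
Codon 7 AGG (Arg): third position 2-fold.
Four-fold degenerate third positions: 2.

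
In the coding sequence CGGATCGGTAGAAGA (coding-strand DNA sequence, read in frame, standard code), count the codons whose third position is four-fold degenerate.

2

Codon 1 CGG (Arg): third position 4-fold.
Codon 2 ATC (Ile): third position 3-fold.
Codon 3 GGT (Gly): third position 4-fold.
Codon 4 AGA (Arg): third position 2-fold.
Codon 5 AGA (Arg): third position 2-fold.
Four-fold degenerate third positions: 2.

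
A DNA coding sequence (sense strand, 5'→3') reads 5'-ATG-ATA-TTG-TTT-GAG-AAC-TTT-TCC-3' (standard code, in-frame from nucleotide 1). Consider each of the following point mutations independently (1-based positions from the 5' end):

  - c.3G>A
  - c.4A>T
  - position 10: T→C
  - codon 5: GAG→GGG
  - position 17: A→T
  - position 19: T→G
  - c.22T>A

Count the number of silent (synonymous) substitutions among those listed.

0

Codon 1: ATG (Met) → ATA (Ile) — missense.
Codon 2: ATA (Ile) → TTA (Leu) — missense.
Codon 4: TTT (Phe) → CTT (Leu) — missense.
Codon 5: GAG (Glu) → GGG (Gly) — missense.
Codon 6: AAC (Asn) → ATC (Ile) — missense.
Codon 7: TTT (Phe) → GTT (Val) — missense.
Codon 8: TCC (Ser) → ACC (Thr) — missense.
Synonymous: 0 of 7.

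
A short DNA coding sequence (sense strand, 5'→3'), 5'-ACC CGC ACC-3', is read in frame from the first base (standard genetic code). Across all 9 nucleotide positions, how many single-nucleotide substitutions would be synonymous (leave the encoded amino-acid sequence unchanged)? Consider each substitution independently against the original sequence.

9

Codon 1 (ACC, Thr): 3 synonymous substitutions.
Codon 2 (CGC, Arg): 3 synonymous substitutions.
Codon 3 (ACC, Thr): 3 synonymous substitutions.
Total: 3 + 3 + 3 = 9.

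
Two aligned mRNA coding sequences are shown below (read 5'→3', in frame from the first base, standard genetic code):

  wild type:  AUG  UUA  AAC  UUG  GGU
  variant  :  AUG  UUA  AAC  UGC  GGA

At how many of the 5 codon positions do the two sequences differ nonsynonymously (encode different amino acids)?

Codon 1: AUG Met / AUG Met — identical.
Codon 2: UUA Leu / UUA Leu — identical.
Codon 3: AAC Asn / AAC Asn — identical.
Codon 4: UUG Leu / UGC Cys — nonsynonymous.
Codon 5: GGU Gly / GGA Gly — synonymous.
Nonsynonymous differences: 1.

1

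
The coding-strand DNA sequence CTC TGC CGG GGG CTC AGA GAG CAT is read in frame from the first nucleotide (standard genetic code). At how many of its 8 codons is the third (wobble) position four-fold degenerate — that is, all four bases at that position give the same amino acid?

Codon 1 CTC (Leu): third position 4-fold.
Codon 2 TGC (Cys): third position 2-fold.
Codon 3 CGG (Arg): third position 4-fold.
Codon 4 GGG (Gly): third position 4-fold.
Codon 5 CTC (Leu): third position 4-fold.
Codon 6 AGA (Arg): third position 2-fold.
Codon 7 GAG (Glu): third position 2-fold.
Codon 8 CAT (His): third position 2-fold.
Four-fold degenerate third positions: 4.

4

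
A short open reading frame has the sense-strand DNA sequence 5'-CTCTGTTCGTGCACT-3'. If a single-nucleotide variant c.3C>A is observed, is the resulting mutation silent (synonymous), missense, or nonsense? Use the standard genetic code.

Position 3 falls in codon 1: CTC → Leu.
After the substitution the codon is CTA → Leu.
Both encode Leu, so the change is synonymous.

silent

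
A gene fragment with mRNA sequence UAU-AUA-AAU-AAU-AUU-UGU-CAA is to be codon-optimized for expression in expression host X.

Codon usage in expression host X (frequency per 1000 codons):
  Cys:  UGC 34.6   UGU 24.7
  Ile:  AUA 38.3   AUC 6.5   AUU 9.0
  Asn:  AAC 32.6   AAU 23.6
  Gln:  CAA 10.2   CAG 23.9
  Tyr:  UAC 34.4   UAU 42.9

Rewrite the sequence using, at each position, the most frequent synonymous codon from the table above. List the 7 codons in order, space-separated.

UAU AUA AAC AAC AUA UGC CAG

Codon 1 (Tyr): best is UAU at 42.9.
Codon 2 (Ile): best is AUA at 38.3.
Codon 3 (Asn): best is AAC at 32.6.
Codon 4 (Asn): best is AAC at 32.6.
Codon 5 (Ile): best is AUA at 38.3.
Codon 6 (Cys): best is UGC at 34.6.
Codon 7 (Gln): best is CAG at 23.9.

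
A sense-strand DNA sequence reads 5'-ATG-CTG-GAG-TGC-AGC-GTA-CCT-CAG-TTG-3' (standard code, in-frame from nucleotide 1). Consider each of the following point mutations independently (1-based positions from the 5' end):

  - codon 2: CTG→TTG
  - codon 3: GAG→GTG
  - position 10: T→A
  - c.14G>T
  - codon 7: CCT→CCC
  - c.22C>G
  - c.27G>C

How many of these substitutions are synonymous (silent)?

Codon 2: CTG (Leu) → TTG (Leu) — synonymous.
Codon 3: GAG (Glu) → GTG (Val) — missense.
Codon 4: TGC (Cys) → AGC (Ser) — missense.
Codon 5: AGC (Ser) → ATC (Ile) — missense.
Codon 7: CCT (Pro) → CCC (Pro) — synonymous.
Codon 8: CAG (Gln) → GAG (Glu) — missense.
Codon 9: TTG (Leu) → TTC (Phe) — missense.
Synonymous: 2 of 7.

2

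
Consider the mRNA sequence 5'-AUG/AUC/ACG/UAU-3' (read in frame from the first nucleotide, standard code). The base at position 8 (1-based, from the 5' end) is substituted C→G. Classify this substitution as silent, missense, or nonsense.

missense

Position 8 falls in codon 3: ACG → Thr.
After the substitution the codon is AGG → Arg.
Thr ≠ Arg, so this is a missense mutation.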